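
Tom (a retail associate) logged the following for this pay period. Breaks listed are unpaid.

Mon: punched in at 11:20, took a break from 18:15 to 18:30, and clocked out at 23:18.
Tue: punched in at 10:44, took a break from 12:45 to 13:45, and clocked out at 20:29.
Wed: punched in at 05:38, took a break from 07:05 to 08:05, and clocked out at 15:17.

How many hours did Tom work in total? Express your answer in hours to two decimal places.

29.12 hours

Mon: 11:20–23:18 = 11 h 58 min; less 15 min break → 11 h 43 min
Tue: 10:44–20:29 = 9 h 45 min; less 60 min break → 8 h 45 min
Wed: 05:38–15:17 = 9 h 39 min; less 60 min break → 8 h 39 min
Total: 11 h 43 min + 8 h 45 min + 8 h 39 min = 29 h 7 min.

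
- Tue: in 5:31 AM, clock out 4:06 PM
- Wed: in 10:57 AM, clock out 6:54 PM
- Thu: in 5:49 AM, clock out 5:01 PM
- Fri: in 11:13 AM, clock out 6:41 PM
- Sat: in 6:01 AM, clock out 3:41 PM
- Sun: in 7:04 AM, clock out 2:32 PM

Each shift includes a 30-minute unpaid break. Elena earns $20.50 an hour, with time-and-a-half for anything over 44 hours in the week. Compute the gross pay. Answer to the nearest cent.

Tue: 5:31 AM–4:06 PM = 10 h 35 min; less 30 min break → 10 h 5 min
Wed: 10:57 AM–6:54 PM = 7 h 57 min; less 30 min break → 7 h 27 min
Thu: 5:49 AM–5:01 PM = 11 h 12 min; less 30 min break → 10 h 42 min
Fri: 11:13 AM–6:41 PM = 7 h 28 min; less 30 min break → 6 h 58 min
Sat: 6:01 AM–3:41 PM = 9 h 40 min; less 30 min break → 9 h 10 min
Sun: 7:04 AM–2:32 PM = 7 h 28 min; less 30 min break → 6 h 58 min
Total worked: 51 h 20 min = 3080 min.
Regular 44 h 0 min = 2640 min at $20.50/h; overtime 7 h 20 min = 440 min at $30.75/h.
Pay = (2640 × $20.50 + 440 × $30.75) ÷ 60 = $1127.50.

$1127.50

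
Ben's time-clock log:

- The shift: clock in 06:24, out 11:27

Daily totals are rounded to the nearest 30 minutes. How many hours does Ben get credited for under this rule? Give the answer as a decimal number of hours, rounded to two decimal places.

5.00 hours

The shift: 06:24–11:27 = 5 h 3 min → rounds to 5 h 0 min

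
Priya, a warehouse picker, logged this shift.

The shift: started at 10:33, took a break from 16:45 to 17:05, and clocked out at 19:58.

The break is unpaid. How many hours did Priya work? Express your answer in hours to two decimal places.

9.08 hours

The shift: 10:33–19:58 = 9 h 25 min; less 20 min break → 9 h 5 min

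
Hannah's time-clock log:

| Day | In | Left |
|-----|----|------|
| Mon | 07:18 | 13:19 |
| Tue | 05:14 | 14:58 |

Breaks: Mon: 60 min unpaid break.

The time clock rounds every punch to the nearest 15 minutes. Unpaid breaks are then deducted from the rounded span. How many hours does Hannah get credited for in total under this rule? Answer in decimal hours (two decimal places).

14.75 hours

Mon: in 07:18→07:15, out 13:19→13:15; 6 h 0 min − 60 min = 5 h 0 min
Tue: in 05:14→05:15, out 14:58→15:00; 9 h 45 min
Total credited: 14 h 45 min.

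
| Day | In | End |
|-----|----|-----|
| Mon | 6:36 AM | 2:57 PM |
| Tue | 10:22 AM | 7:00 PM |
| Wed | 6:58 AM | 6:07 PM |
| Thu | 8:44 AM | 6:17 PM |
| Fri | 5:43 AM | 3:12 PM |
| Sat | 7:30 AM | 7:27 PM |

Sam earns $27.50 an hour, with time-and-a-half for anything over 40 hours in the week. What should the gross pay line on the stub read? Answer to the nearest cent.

Mon: 6:36 AM–2:57 PM = 8 h 21 min
Tue: 10:22 AM–7:00 PM = 8 h 38 min
Wed: 6:58 AM–6:07 PM = 11 h 9 min
Thu: 8:44 AM–6:17 PM = 9 h 33 min
Fri: 5:43 AM–3:12 PM = 9 h 29 min
Sat: 7:30 AM–7:27 PM = 11 h 57 min
Total worked: 59 h 7 min = 3547 min.
Regular 40 h 0 min = 2400 min at $27.50/h; overtime 19 h 7 min = 1147 min at $41.25/h.
Pay = (2400 × $27.50 + 1147 × $41.25) ÷ 60 = $1888.56.

$1888.56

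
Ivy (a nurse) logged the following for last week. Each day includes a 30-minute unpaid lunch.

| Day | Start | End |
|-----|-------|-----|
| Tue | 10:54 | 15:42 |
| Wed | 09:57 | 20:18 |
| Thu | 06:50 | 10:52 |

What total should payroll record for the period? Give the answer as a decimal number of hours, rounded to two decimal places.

17.68 hours

Tue: 10:54–15:42 = 4 h 48 min; less 30 min break → 4 h 18 min
Wed: 09:57–20:18 = 10 h 21 min; less 30 min break → 9 h 51 min
Thu: 06:50–10:52 = 4 h 2 min; less 30 min break → 3 h 32 min
Total: 4 h 18 min + 9 h 51 min + 3 h 32 min = 17 h 41 min.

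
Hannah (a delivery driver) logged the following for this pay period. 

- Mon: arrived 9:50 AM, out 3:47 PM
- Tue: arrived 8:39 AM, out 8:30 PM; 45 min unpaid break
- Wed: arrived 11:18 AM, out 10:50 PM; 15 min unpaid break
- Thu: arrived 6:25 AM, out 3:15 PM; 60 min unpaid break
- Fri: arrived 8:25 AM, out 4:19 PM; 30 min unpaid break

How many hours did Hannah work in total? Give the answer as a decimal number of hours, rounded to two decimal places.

Mon: 9:50 AM–3:47 PM = 5 h 57 min
Tue: 8:39 AM–8:30 PM = 11 h 51 min; less 45 min break → 11 h 6 min
Wed: 11:18 AM–10:50 PM = 11 h 32 min; less 15 min break → 11 h 17 min
Thu: 6:25 AM–3:15 PM = 8 h 50 min; less 60 min break → 7 h 50 min
Fri: 8:25 AM–4:19 PM = 7 h 54 min; less 30 min break → 7 h 24 min
Total: 5 h 57 min + 11 h 6 min + 11 h 17 min + 7 h 50 min + 7 h 24 min = 43 h 34 min.

43.57 hours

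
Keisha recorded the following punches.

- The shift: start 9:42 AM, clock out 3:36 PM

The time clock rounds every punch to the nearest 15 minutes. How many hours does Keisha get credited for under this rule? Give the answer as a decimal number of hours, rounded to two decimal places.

5.75 hours

The shift: in 9:42 AM→9:45 AM, out 3:36 PM→3:30 PM; 5 h 45 min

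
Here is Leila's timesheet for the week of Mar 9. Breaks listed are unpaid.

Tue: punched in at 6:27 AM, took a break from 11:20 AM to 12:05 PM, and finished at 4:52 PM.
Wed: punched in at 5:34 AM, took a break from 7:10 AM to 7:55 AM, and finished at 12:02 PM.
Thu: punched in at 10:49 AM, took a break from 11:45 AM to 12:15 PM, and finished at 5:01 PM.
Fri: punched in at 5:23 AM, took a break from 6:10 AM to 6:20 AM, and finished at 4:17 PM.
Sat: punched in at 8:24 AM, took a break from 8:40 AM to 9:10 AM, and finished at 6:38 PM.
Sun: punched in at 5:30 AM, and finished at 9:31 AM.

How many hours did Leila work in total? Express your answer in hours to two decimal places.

Tue: 6:27 AM–4:52 PM = 10 h 25 min; less 45 min break → 9 h 40 min
Wed: 5:34 AM–12:02 PM = 6 h 28 min; less 45 min break → 5 h 43 min
Thu: 10:49 AM–5:01 PM = 6 h 12 min; less 30 min break → 5 h 42 min
Fri: 5:23 AM–4:17 PM = 10 h 54 min; less 10 min break → 10 h 44 min
Sat: 8:24 AM–6:38 PM = 10 h 14 min; less 30 min break → 9 h 44 min
Sun: 5:30 AM–9:31 AM = 4 h 1 min
Total: 9 h 40 min + 5 h 43 min + 5 h 42 min + 10 h 44 min + 9 h 44 min + 4 h 1 min = 45 h 34 min.

45.57 hours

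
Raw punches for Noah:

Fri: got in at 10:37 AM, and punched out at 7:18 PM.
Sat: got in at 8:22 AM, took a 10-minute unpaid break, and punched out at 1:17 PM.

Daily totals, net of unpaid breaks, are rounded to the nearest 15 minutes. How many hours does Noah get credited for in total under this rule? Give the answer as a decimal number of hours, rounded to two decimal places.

Fri: 10:37 AM–7:18 PM = 8 h 41 min → rounds to 8 h 45 min
Sat: 8:22 AM–1:17 PM = 4 h 55 min − 10 min = 4 h 45 min → rounds to 4 h 45 min
Total credited: 13 h 30 min.

13.50 hours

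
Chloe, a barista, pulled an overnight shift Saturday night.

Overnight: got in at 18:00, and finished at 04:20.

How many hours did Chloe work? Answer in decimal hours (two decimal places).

Overnight: 18:00 → midnight = 6 h 0 min; midnight → 04:20 = 4 h 20 min; span 10 h 20 min

10.33 hours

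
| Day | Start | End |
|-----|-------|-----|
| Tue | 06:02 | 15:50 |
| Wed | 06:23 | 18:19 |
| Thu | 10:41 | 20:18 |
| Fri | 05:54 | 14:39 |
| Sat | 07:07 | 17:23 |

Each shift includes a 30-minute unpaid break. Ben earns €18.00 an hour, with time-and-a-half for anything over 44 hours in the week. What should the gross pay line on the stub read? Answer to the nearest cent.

€896.40

Tue: 06:02–15:50 = 9 h 48 min; less 30 min break → 9 h 18 min
Wed: 06:23–18:19 = 11 h 56 min; less 30 min break → 11 h 26 min
Thu: 10:41–20:18 = 9 h 37 min; less 30 min break → 9 h 7 min
Fri: 05:54–14:39 = 8 h 45 min; less 30 min break → 8 h 15 min
Sat: 07:07–17:23 = 10 h 16 min; less 30 min break → 9 h 46 min
Total worked: 47 h 52 min = 2872 min.
Regular 44 h 0 min = 2640 min at €18.00/h; overtime 3 h 52 min = 232 min at €27.00/h.
Pay = (2640 × €18.00 + 232 × €27.00) ÷ 60 = €896.40.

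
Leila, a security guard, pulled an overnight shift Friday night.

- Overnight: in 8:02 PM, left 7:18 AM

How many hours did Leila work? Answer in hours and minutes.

Overnight: 8:02 PM → midnight = 3 h 58 min; midnight → 7:18 AM = 7 h 18 min; span 11 h 16 min

11 h 16 min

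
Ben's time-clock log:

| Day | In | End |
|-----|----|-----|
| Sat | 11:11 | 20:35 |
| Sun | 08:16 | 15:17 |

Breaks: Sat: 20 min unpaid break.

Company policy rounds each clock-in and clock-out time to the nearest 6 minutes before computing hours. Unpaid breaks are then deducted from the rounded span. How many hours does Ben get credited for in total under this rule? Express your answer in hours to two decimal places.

16.07 hours

Sat: in 11:11→11:12, out 20:35→20:36; 9 h 24 min − 20 min = 9 h 4 min
Sun: in 08:16→08:18, out 15:17→15:18; 7 h 0 min
Total credited: 16 h 4 min.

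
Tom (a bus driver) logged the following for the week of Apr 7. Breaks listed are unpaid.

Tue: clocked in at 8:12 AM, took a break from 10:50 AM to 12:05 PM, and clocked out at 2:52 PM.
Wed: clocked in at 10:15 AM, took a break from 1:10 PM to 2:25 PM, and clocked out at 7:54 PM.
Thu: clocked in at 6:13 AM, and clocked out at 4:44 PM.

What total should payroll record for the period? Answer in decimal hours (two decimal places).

Tue: 8:12 AM–2:52 PM = 6 h 40 min; less 75 min break → 5 h 25 min
Wed: 10:15 AM–7:54 PM = 9 h 39 min; less 75 min break → 8 h 24 min
Thu: 6:13 AM–4:44 PM = 10 h 31 min
Total: 5 h 25 min + 8 h 24 min + 10 h 31 min = 24 h 20 min.

24.33 hours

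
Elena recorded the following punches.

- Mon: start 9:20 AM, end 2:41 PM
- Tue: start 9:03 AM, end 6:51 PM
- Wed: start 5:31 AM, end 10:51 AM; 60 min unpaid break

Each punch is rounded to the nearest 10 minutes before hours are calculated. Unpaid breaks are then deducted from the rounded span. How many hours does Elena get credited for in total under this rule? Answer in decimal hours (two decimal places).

Mon: in 9:20 AM→9:20 AM, out 2:41 PM→2:40 PM; 5 h 20 min
Tue: in 9:03 AM→9:00 AM, out 6:51 PM→6:50 PM; 9 h 50 min
Wed: in 5:31 AM→5:30 AM, out 10:51 AM→10:50 AM; 5 h 20 min − 60 min = 4 h 20 min
Total credited: 19 h 30 min.

19.50 hours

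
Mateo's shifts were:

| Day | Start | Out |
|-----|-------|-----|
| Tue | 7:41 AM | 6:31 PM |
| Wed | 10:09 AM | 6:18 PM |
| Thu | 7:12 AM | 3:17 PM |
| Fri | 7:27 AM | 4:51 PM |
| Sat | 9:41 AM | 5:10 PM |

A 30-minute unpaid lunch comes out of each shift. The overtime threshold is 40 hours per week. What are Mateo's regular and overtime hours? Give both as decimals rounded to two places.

Regular 40.00 hours, overtime 1.45 hours

Tue: 7:41 AM–6:31 PM = 10 h 50 min; less 30 min break → 10 h 20 min
Wed: 10:09 AM–6:18 PM = 8 h 9 min; less 30 min break → 7 h 39 min
Thu: 7:12 AM–3:17 PM = 8 h 5 min; less 30 min break → 7 h 35 min
Fri: 7:27 AM–4:51 PM = 9 h 24 min; less 30 min break → 8 h 54 min
Sat: 9:41 AM–5:10 PM = 7 h 29 min; less 30 min break → 6 h 59 min
Total worked: 41 h 27 min = 41.45 h.
Threshold 40 h → overtime 1 h 27 min, regular 40 h 0 min.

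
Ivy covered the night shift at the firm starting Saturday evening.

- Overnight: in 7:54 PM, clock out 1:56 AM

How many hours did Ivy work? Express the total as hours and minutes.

Overnight: 7:54 PM → midnight = 4 h 6 min; midnight → 1:56 AM = 1 h 56 min; span 6 h 2 min

6 h 2 min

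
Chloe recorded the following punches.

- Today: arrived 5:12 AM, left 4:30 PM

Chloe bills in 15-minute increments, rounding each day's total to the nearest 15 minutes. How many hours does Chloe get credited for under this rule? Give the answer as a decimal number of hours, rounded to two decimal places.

Today: 5:12 AM–4:30 PM = 11 h 18 min → rounds to 11 h 15 min

11.25 hours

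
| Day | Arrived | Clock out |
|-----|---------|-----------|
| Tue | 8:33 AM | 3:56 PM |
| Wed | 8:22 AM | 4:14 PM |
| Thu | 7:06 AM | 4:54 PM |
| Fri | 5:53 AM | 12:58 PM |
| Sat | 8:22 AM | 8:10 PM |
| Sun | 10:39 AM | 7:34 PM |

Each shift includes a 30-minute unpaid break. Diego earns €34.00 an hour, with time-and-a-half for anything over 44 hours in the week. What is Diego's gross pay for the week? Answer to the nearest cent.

€1794.35

Tue: 8:33 AM–3:56 PM = 7 h 23 min; less 30 min break → 6 h 53 min
Wed: 8:22 AM–4:14 PM = 7 h 52 min; less 30 min break → 7 h 22 min
Thu: 7:06 AM–4:54 PM = 9 h 48 min; less 30 min break → 9 h 18 min
Fri: 5:53 AM–12:58 PM = 7 h 5 min; less 30 min break → 6 h 35 min
Sat: 8:22 AM–8:10 PM = 11 h 48 min; less 30 min break → 11 h 18 min
Sun: 10:39 AM–7:34 PM = 8 h 55 min; less 30 min break → 8 h 25 min
Total worked: 49 h 51 min = 2991 min.
Regular 44 h 0 min = 2640 min at €34.00/h; overtime 5 h 51 min = 351 min at €51.00/h.
Pay = (2640 × €34.00 + 351 × €51.00) ÷ 60 = €1794.35.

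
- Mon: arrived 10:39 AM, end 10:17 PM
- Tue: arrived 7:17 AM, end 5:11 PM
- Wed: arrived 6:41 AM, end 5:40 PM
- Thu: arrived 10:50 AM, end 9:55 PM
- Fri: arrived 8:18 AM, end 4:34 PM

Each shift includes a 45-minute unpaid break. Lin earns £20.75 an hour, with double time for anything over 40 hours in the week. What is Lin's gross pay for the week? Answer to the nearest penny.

Mon: 10:39 AM–10:17 PM = 11 h 38 min; less 45 min break → 10 h 53 min
Tue: 7:17 AM–5:11 PM = 9 h 54 min; less 45 min break → 9 h 9 min
Wed: 6:41 AM–5:40 PM = 10 h 59 min; less 45 min break → 10 h 14 min
Thu: 10:50 AM–9:55 PM = 11 h 5 min; less 45 min break → 10 h 20 min
Fri: 8:18 AM–4:34 PM = 8 h 16 min; less 45 min break → 7 h 31 min
Total worked: 48 h 7 min = 2887 min.
Regular 40 h 0 min = 2400 min at £20.75/h; overtime 8 h 7 min = 487 min at £41.50/h.
Pay = (2400 × £20.75 + 487 × £41.50) ÷ 60 = £1166.84.

£1166.84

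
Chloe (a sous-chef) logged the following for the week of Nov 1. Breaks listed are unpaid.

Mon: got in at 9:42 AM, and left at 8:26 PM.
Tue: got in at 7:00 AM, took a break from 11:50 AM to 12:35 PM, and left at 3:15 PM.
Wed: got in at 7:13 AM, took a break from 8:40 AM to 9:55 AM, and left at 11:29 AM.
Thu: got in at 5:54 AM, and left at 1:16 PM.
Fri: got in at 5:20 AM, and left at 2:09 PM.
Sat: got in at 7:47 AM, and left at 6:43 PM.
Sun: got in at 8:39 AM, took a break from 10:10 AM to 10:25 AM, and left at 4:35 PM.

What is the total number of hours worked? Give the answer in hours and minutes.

Mon: 9:42 AM–8:26 PM = 10 h 44 min
Tue: 7:00 AM–3:15 PM = 8 h 15 min; less 45 min break → 7 h 30 min
Wed: 7:13 AM–11:29 AM = 4 h 16 min; less 75 min break → 3 h 1 min
Thu: 5:54 AM–1:16 PM = 7 h 22 min
Fri: 5:20 AM–2:09 PM = 8 h 49 min
Sat: 7:47 AM–6:43 PM = 10 h 56 min
Sun: 8:39 AM–4:35 PM = 7 h 56 min; less 15 min break → 7 h 41 min
Total: 10 h 44 min + 7 h 30 min + 3 h 1 min + 7 h 22 min + 8 h 49 min + 10 h 56 min + 7 h 41 min = 56 h 3 min.

56 h 3 min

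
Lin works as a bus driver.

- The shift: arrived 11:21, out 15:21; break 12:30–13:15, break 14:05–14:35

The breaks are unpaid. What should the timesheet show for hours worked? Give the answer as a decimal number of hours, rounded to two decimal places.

The shift: 11:21–15:21 = 4 h 0 min; less 75 min break → 2 h 45 min

2.75 hours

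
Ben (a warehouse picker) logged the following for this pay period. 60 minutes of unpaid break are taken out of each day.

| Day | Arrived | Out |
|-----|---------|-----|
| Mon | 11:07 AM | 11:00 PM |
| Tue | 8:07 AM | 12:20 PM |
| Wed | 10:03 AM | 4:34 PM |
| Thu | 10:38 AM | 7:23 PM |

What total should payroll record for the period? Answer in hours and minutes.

27 h 22 min

Mon: 11:07 AM–11:00 PM = 11 h 53 min; less 60 min break → 10 h 53 min
Tue: 8:07 AM–12:20 PM = 4 h 13 min; less 60 min break → 3 h 13 min
Wed: 10:03 AM–4:34 PM = 6 h 31 min; less 60 min break → 5 h 31 min
Thu: 10:38 AM–7:23 PM = 8 h 45 min; less 60 min break → 7 h 45 min
Total: 10 h 53 min + 3 h 13 min + 5 h 31 min + 7 h 45 min = 27 h 22 min.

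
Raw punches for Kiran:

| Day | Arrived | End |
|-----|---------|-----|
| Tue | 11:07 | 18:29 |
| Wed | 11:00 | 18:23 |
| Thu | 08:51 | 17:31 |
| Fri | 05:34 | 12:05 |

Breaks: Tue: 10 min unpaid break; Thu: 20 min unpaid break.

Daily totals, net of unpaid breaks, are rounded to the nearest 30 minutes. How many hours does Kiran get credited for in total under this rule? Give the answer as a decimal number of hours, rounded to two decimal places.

29.50 hours

Tue: 11:07–18:29 = 7 h 22 min − 10 min = 7 h 12 min → rounds to 7 h 0 min
Wed: 11:00–18:23 = 7 h 23 min → rounds to 7 h 30 min
Thu: 08:51–17:31 = 8 h 40 min − 20 min = 8 h 20 min → rounds to 8 h 30 min
Fri: 05:34–12:05 = 6 h 31 min → rounds to 6 h 30 min
Total credited: 29 h 30 min.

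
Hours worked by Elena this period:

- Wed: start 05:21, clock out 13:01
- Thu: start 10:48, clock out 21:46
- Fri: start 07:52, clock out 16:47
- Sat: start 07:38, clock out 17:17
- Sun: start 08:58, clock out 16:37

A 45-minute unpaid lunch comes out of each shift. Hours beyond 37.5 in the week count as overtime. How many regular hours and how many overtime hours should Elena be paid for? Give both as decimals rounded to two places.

Regular 37.50 hours, overtime 3.60 hours

Wed: 05:21–13:01 = 7 h 40 min; less 45 min break → 6 h 55 min
Thu: 10:48–21:46 = 10 h 58 min; less 45 min break → 10 h 13 min
Fri: 07:52–16:47 = 8 h 55 min; less 45 min break → 8 h 10 min
Sat: 07:38–17:17 = 9 h 39 min; less 45 min break → 8 h 54 min
Sun: 08:58–16:37 = 7 h 39 min; less 45 min break → 6 h 54 min
Total worked: 41 h 6 min = 41.10 h.
Threshold 37.5 h → overtime 3 h 36 min, regular 37 h 30 min.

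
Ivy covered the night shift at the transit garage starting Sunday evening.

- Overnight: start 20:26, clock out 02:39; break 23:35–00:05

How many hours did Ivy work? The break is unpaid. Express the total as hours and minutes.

Overnight: 20:26 → midnight = 3 h 34 min; midnight → 02:39 = 2 h 39 min; span 6 h 13 min; less 30 min break → 5 h 43 min

5 h 43 min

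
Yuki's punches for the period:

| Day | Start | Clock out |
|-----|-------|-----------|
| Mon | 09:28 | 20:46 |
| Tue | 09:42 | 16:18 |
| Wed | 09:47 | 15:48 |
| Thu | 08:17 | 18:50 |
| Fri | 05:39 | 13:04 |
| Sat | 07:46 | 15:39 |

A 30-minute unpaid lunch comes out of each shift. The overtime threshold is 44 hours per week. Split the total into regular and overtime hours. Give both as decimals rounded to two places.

Mon: 09:28–20:46 = 11 h 18 min; less 30 min break → 10 h 48 min
Tue: 09:42–16:18 = 6 h 36 min; less 30 min break → 6 h 6 min
Wed: 09:47–15:48 = 6 h 1 min; less 30 min break → 5 h 31 min
Thu: 08:17–18:50 = 10 h 33 min; less 30 min break → 10 h 3 min
Fri: 05:39–13:04 = 7 h 25 min; less 30 min break → 6 h 55 min
Sat: 07:46–15:39 = 7 h 53 min; less 30 min break → 7 h 23 min
Total worked: 46 h 46 min = 46.77 h.
Threshold 44 h → overtime 2 h 46 min, regular 44 h 0 min.

Regular 44.00 hours, overtime 2.77 hours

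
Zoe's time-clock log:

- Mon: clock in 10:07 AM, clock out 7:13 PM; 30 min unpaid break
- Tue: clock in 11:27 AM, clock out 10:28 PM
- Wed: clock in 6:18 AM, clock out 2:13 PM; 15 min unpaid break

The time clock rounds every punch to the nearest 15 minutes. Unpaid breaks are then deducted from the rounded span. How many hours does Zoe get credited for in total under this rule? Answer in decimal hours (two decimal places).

27.50 hours

Mon: in 10:07 AM→10:00 AM, out 7:13 PM→7:15 PM; 9 h 15 min − 30 min = 8 h 45 min
Tue: in 11:27 AM→11:30 AM, out 10:28 PM→10:30 PM; 11 h 0 min
Wed: in 6:18 AM→6:15 AM, out 2:13 PM→2:15 PM; 8 h 0 min − 15 min = 7 h 45 min
Total credited: 27 h 30 min.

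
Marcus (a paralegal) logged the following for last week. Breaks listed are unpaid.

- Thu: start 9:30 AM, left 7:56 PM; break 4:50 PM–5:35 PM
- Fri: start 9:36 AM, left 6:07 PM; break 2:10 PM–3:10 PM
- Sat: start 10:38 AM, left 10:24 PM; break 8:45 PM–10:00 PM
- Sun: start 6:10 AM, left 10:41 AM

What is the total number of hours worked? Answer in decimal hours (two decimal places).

Thu: 9:30 AM–7:56 PM = 10 h 26 min; less 45 min break → 9 h 41 min
Fri: 9:36 AM–6:07 PM = 8 h 31 min; less 60 min break → 7 h 31 min
Sat: 10:38 AM–10:24 PM = 11 h 46 min; less 75 min break → 10 h 31 min
Sun: 6:10 AM–10:41 AM = 4 h 31 min
Total: 9 h 41 min + 7 h 31 min + 10 h 31 min + 4 h 31 min = 32 h 14 min.

32.23 hours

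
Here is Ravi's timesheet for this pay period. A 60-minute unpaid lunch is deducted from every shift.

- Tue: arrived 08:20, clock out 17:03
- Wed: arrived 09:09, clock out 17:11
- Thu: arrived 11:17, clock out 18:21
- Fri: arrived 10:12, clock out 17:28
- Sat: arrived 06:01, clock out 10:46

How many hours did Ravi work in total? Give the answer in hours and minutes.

Tue: 08:20–17:03 = 8 h 43 min; less 60 min break → 7 h 43 min
Wed: 09:09–17:11 = 8 h 2 min; less 60 min break → 7 h 2 min
Thu: 11:17–18:21 = 7 h 4 min; less 60 min break → 6 h 4 min
Fri: 10:12–17:28 = 7 h 16 min; less 60 min break → 6 h 16 min
Sat: 06:01–10:46 = 4 h 45 min; less 60 min break → 3 h 45 min
Total: 7 h 43 min + 7 h 2 min + 6 h 4 min + 6 h 16 min + 3 h 45 min = 30 h 50 min.

30 h 50 min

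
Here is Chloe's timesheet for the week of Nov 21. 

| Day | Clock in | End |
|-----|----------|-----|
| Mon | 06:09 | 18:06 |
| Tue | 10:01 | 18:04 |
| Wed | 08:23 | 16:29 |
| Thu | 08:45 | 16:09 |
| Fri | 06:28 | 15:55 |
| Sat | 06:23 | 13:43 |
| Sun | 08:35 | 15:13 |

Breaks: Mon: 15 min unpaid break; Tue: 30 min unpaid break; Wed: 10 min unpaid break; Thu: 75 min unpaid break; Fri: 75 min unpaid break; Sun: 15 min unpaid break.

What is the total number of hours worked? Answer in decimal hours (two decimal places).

55.25 hours

Mon: 06:09–18:06 = 11 h 57 min; less 15 min break → 11 h 42 min
Tue: 10:01–18:04 = 8 h 3 min; less 30 min break → 7 h 33 min
Wed: 08:23–16:29 = 8 h 6 min; less 10 min break → 7 h 56 min
Thu: 08:45–16:09 = 7 h 24 min; less 75 min break → 6 h 9 min
Fri: 06:28–15:55 = 9 h 27 min; less 75 min break → 8 h 12 min
Sat: 06:23–13:43 = 7 h 20 min
Sun: 08:35–15:13 = 6 h 38 min; less 15 min break → 6 h 23 min
Total: 11 h 42 min + 7 h 33 min + 7 h 56 min + 6 h 9 min + 8 h 12 min + 7 h 20 min + 6 h 23 min = 55 h 15 min.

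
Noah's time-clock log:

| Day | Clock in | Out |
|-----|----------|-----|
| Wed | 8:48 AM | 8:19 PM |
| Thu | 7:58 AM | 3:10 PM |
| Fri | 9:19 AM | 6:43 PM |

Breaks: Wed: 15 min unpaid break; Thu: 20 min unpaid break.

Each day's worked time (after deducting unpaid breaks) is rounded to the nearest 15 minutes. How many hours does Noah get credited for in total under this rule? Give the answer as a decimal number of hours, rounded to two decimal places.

27.50 hours

Wed: 8:48 AM–8:19 PM = 11 h 31 min − 15 min = 11 h 16 min → rounds to 11 h 15 min
Thu: 7:58 AM–3:10 PM = 7 h 12 min − 20 min = 6 h 52 min → rounds to 6 h 45 min
Fri: 9:19 AM–6:43 PM = 9 h 24 min → rounds to 9 h 30 min
Total credited: 27 h 30 min.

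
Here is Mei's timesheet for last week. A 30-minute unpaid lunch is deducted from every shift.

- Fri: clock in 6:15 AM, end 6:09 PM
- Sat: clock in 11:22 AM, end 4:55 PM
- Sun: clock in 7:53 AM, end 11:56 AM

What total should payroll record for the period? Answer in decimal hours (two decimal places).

20.00 hours

Fri: 6:15 AM–6:09 PM = 11 h 54 min; less 30 min break → 11 h 24 min
Sat: 11:22 AM–4:55 PM = 5 h 33 min; less 30 min break → 5 h 3 min
Sun: 7:53 AM–11:56 AM = 4 h 3 min; less 30 min break → 3 h 33 min
Total: 11 h 24 min + 5 h 3 min + 3 h 33 min = 20 h 0 min.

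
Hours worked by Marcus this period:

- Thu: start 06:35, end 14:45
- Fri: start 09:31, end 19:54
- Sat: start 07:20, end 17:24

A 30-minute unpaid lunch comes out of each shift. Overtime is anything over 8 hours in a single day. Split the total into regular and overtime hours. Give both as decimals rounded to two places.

Thu: 06:35–14:45 = 8 h 10 min; less 30 min break → 7 h 40 min
Fri: 09:31–19:54 = 10 h 23 min; less 30 min break → 9 h 53 min
Sat: 07:20–17:24 = 10 h 4 min; less 30 min break → 9 h 34 min
Thu reg 7 h 40 min / OT 0 h 0 min; Fri reg 8 h 0 min / OT 1 h 53 min; Sat reg 8 h 0 min / OT 1 h 34 min.
Totals: regular 23 h 40 min, overtime 3 h 27 min.

Regular 23.67 hours, overtime 3.45 hours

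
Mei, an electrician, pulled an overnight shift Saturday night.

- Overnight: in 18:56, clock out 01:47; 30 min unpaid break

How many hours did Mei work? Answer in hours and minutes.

6 h 21 min

Overnight: 18:56 → midnight = 5 h 4 min; midnight → 01:47 = 1 h 47 min; span 6 h 51 min; less 30 min break → 6 h 21 min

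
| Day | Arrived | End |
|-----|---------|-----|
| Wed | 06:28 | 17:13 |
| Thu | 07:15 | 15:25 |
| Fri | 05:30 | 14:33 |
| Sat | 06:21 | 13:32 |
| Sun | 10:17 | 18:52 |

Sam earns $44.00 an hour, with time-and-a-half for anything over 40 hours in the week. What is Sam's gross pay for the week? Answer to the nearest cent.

$2006.40

Wed: 06:28–17:13 = 10 h 45 min
Thu: 07:15–15:25 = 8 h 10 min
Fri: 05:30–14:33 = 9 h 3 min
Sat: 06:21–13:32 = 7 h 11 min
Sun: 10:17–18:52 = 8 h 35 min
Total worked: 43 h 44 min = 2624 min.
Regular 40 h 0 min = 2400 min at $44.00/h; overtime 3 h 44 min = 224 min at $66.00/h.
Pay = (2400 × $44.00 + 224 × $66.00) ÷ 60 = $2006.40.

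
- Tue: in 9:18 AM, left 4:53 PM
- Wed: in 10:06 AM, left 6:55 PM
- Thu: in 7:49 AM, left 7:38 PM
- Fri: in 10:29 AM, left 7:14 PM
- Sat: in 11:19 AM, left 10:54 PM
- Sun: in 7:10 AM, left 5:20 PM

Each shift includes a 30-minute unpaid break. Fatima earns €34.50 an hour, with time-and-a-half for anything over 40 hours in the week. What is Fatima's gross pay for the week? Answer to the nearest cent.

€2193.34

Tue: 9:18 AM–4:53 PM = 7 h 35 min; less 30 min break → 7 h 5 min
Wed: 10:06 AM–6:55 PM = 8 h 49 min; less 30 min break → 8 h 19 min
Thu: 7:49 AM–7:38 PM = 11 h 49 min; less 30 min break → 11 h 19 min
Fri: 10:29 AM–7:14 PM = 8 h 45 min; less 30 min break → 8 h 15 min
Sat: 11:19 AM–10:54 PM = 11 h 35 min; less 30 min break → 11 h 5 min
Sun: 7:10 AM–5:20 PM = 10 h 10 min; less 30 min break → 9 h 40 min
Total worked: 55 h 43 min = 3343 min.
Regular 40 h 0 min = 2400 min at €34.50/h; overtime 15 h 43 min = 943 min at €51.75/h.
Pay = (2400 × €34.50 + 943 × €51.75) ÷ 60 = €2193.34.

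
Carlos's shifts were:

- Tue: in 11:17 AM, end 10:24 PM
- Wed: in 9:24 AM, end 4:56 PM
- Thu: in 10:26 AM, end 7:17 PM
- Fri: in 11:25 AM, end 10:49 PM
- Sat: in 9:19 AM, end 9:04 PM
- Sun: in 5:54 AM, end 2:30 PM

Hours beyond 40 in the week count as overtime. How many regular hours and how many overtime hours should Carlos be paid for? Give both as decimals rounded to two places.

Regular 40.00 hours, overtime 19.25 hours

Tue: 11:17 AM–10:24 PM = 11 h 7 min
Wed: 9:24 AM–4:56 PM = 7 h 32 min
Thu: 10:26 AM–7:17 PM = 8 h 51 min
Fri: 11:25 AM–10:49 PM = 11 h 24 min
Sat: 9:19 AM–9:04 PM = 11 h 45 min
Sun: 5:54 AM–2:30 PM = 8 h 36 min
Total worked: 59 h 15 min = 59.25 h.
Threshold 40 h → overtime 19 h 15 min, regular 40 h 0 min.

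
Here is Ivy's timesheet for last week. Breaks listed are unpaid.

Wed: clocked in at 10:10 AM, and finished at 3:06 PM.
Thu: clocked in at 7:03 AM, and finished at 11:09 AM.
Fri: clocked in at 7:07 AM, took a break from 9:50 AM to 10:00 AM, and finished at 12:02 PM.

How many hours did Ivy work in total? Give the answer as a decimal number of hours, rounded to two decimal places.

Wed: 10:10 AM–3:06 PM = 4 h 56 min
Thu: 7:03 AM–11:09 AM = 4 h 6 min
Fri: 7:07 AM–12:02 PM = 4 h 55 min; less 10 min break → 4 h 45 min
Total: 4 h 56 min + 4 h 6 min + 4 h 45 min = 13 h 47 min.

13.78 hours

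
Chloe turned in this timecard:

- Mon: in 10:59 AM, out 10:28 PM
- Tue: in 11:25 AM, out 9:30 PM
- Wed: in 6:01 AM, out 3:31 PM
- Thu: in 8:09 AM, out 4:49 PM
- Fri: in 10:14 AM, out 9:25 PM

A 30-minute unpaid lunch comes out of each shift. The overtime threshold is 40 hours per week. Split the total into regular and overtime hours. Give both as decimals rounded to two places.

Mon: 10:59 AM–10:28 PM = 11 h 29 min; less 30 min break → 10 h 59 min
Tue: 11:25 AM–9:30 PM = 10 h 5 min; less 30 min break → 9 h 35 min
Wed: 6:01 AM–3:31 PM = 9 h 30 min; less 30 min break → 9 h 0 min
Thu: 8:09 AM–4:49 PM = 8 h 40 min; less 30 min break → 8 h 10 min
Fri: 10:14 AM–9:25 PM = 11 h 11 min; less 30 min break → 10 h 41 min
Total worked: 48 h 25 min = 48.42 h.
Threshold 40 h → overtime 8 h 25 min, regular 40 h 0 min.

Regular 40.00 hours, overtime 8.42 hours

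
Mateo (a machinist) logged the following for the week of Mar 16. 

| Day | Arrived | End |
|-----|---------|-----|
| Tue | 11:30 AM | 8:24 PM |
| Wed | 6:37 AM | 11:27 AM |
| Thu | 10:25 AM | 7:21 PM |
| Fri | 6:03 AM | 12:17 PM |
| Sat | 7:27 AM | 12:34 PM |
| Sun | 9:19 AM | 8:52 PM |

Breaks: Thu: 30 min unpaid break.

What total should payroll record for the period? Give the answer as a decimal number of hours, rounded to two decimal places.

45.07 hours

Tue: 11:30 AM–8:24 PM = 8 h 54 min
Wed: 6:37 AM–11:27 AM = 4 h 50 min
Thu: 10:25 AM–7:21 PM = 8 h 56 min; less 30 min break → 8 h 26 min
Fri: 6:03 AM–12:17 PM = 6 h 14 min
Sat: 7:27 AM–12:34 PM = 5 h 7 min
Sun: 9:19 AM–8:52 PM = 11 h 33 min
Total: 8 h 54 min + 4 h 50 min + 8 h 26 min + 6 h 14 min + 5 h 7 min + 11 h 33 min = 45 h 4 min.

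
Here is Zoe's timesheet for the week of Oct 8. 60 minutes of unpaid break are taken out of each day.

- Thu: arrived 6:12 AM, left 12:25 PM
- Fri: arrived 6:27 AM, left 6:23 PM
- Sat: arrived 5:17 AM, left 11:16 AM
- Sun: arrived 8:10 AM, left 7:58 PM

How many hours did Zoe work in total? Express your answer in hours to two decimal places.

Thu: 6:12 AM–12:25 PM = 6 h 13 min; less 60 min break → 5 h 13 min
Fri: 6:27 AM–6:23 PM = 11 h 56 min; less 60 min break → 10 h 56 min
Sat: 5:17 AM–11:16 AM = 5 h 59 min; less 60 min break → 4 h 59 min
Sun: 8:10 AM–7:58 PM = 11 h 48 min; less 60 min break → 10 h 48 min
Total: 5 h 13 min + 10 h 56 min + 4 h 59 min + 10 h 48 min = 31 h 56 min.

31.93 hours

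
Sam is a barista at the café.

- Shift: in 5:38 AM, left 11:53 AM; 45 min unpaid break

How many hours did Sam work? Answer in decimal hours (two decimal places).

5.50 hours

Shift: 5:38 AM–11:53 AM = 6 h 15 min; less 45 min break → 5 h 30 min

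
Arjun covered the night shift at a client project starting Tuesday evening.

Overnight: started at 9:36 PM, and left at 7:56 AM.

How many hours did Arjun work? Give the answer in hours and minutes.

10 h 20 min

Overnight: 9:36 PM → midnight = 2 h 24 min; midnight → 7:56 AM = 7 h 56 min; span 10 h 20 min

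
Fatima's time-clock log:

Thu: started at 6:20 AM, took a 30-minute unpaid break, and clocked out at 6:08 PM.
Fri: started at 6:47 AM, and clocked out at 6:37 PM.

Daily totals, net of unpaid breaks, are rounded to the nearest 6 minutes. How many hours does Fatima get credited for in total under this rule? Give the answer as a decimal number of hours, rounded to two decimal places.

23.10 hours

Thu: 6:20 AM–6:08 PM = 11 h 48 min − 30 min = 11 h 18 min → rounds to 11 h 18 min
Fri: 6:47 AM–6:37 PM = 11 h 50 min → rounds to 11 h 48 min
Total credited: 23 h 6 min.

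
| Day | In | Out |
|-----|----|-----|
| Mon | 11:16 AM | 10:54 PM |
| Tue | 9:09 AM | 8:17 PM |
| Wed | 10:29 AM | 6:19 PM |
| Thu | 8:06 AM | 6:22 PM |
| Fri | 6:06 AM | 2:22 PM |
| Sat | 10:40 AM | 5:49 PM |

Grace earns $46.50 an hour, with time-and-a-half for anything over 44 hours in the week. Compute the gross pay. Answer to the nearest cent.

Mon: 11:16 AM–10:54 PM = 11 h 38 min
Tue: 9:09 AM–8:17 PM = 11 h 8 min
Wed: 10:29 AM–6:19 PM = 7 h 50 min
Thu: 8:06 AM–6:22 PM = 10 h 16 min
Fri: 6:06 AM–2:22 PM = 8 h 16 min
Sat: 10:40 AM–5:49 PM = 7 h 9 min
Total worked: 56 h 17 min = 3377 min.
Regular 44 h 0 min = 2640 min at $46.50/h; overtime 12 h 17 min = 737 min at $69.75/h.
Pay = (2640 × $46.50 + 737 × $69.75) ÷ 60 = $2902.76.

$2902.76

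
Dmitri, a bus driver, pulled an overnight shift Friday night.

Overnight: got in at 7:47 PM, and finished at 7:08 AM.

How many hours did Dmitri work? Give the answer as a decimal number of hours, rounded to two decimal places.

Overnight: 7:47 PM → midnight = 4 h 13 min; midnight → 7:08 AM = 7 h 8 min; span 11 h 21 min

11.35 hours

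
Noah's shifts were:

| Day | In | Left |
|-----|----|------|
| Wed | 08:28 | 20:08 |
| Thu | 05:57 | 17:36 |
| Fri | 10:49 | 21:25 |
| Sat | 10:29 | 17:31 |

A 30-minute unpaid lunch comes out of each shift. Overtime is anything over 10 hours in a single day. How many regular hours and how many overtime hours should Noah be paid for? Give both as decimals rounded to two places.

Regular 36.53 hours, overtime 2.42 hours

Wed: 08:28–20:08 = 11 h 40 min; less 30 min break → 11 h 10 min
Thu: 05:57–17:36 = 11 h 39 min; less 30 min break → 11 h 9 min
Fri: 10:49–21:25 = 10 h 36 min; less 30 min break → 10 h 6 min
Sat: 10:29–17:31 = 7 h 2 min; less 30 min break → 6 h 32 min
Wed reg 10 h 0 min / OT 1 h 10 min; Thu reg 10 h 0 min / OT 1 h 9 min; Fri reg 10 h 0 min / OT 0 h 6 min; Sat reg 6 h 32 min / OT 0 h 0 min.
Totals: regular 36 h 32 min, overtime 2 h 25 min.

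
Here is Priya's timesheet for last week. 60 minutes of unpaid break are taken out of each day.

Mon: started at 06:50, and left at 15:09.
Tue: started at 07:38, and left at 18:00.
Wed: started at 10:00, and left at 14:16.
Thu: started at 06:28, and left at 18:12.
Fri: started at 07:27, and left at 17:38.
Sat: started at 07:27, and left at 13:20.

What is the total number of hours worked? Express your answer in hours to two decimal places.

Mon: 06:50–15:09 = 8 h 19 min; less 60 min break → 7 h 19 min
Tue: 07:38–18:00 = 10 h 22 min; less 60 min break → 9 h 22 min
Wed: 10:00–14:16 = 4 h 16 min; less 60 min break → 3 h 16 min
Thu: 06:28–18:12 = 11 h 44 min; less 60 min break → 10 h 44 min
Fri: 07:27–17:38 = 10 h 11 min; less 60 min break → 9 h 11 min
Sat: 07:27–13:20 = 5 h 53 min; less 60 min break → 4 h 53 min
Total: 7 h 19 min + 9 h 22 min + 3 h 16 min + 10 h 44 min + 9 h 11 min + 4 h 53 min = 44 h 45 min.

44.75 hours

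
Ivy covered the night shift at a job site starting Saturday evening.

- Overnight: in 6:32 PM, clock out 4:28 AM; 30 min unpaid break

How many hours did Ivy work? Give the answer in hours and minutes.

9 h 26 min

Overnight: 6:32 PM → midnight = 5 h 28 min; midnight → 4:28 AM = 4 h 28 min; span 9 h 56 min; less 30 min break → 9 h 26 min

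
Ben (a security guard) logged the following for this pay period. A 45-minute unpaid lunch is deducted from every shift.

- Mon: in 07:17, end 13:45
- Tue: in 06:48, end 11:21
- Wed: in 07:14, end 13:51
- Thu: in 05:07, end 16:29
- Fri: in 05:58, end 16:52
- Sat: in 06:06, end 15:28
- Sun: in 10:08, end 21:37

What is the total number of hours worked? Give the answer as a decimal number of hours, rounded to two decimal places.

Mon: 07:17–13:45 = 6 h 28 min; less 45 min break → 5 h 43 min
Tue: 06:48–11:21 = 4 h 33 min; less 45 min break → 3 h 48 min
Wed: 07:14–13:51 = 6 h 37 min; less 45 min break → 5 h 52 min
Thu: 05:07–16:29 = 11 h 22 min; less 45 min break → 10 h 37 min
Fri: 05:58–16:52 = 10 h 54 min; less 45 min break → 10 h 9 min
Sat: 06:06–15:28 = 9 h 22 min; less 45 min break → 8 h 37 min
Sun: 10:08–21:37 = 11 h 29 min; less 45 min break → 10 h 44 min
Total: 5 h 43 min + 3 h 48 min + 5 h 52 min + 10 h 37 min + 10 h 9 min + 8 h 37 min + 10 h 44 min = 55 h 30 min.

55.50 hours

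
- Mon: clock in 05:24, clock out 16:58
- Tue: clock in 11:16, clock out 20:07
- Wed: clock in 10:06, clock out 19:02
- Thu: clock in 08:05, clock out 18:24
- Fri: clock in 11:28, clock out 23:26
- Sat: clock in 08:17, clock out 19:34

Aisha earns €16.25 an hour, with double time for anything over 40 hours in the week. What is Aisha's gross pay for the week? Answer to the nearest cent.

€1394.79

Mon: 05:24–16:58 = 11 h 34 min
Tue: 11:16–20:07 = 8 h 51 min
Wed: 10:06–19:02 = 8 h 56 min
Thu: 08:05–18:24 = 10 h 19 min
Fri: 11:28–23:26 = 11 h 58 min
Sat: 08:17–19:34 = 11 h 17 min
Total worked: 62 h 55 min = 3775 min.
Regular 40 h 0 min = 2400 min at €16.25/h; overtime 22 h 55 min = 1375 min at €32.50/h.
Pay = (2400 × €16.25 + 1375 × €32.50) ÷ 60 = €1394.79.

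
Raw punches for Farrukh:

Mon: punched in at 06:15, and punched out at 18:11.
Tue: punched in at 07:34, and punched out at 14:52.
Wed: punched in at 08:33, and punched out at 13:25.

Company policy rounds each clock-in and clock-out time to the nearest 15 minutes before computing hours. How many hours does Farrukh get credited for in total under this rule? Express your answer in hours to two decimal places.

Mon: in 06:15→06:15, out 18:11→18:15; 12 h 0 min
Tue: in 07:34→07:30, out 14:52→14:45; 7 h 15 min
Wed: in 08:33→08:30, out 13:25→13:30; 5 h 0 min
Total credited: 24 h 15 min.

24.25 hours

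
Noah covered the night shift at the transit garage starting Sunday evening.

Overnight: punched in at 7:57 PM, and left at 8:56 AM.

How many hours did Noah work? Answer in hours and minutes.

Overnight: 7:57 PM → midnight = 4 h 3 min; midnight → 8:56 AM = 8 h 56 min; span 12 h 59 min

12 h 59 min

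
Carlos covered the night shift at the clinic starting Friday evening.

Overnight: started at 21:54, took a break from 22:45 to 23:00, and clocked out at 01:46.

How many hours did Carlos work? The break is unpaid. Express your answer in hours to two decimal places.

3.62 hours

Overnight: 21:54 → midnight = 2 h 6 min; midnight → 01:46 = 1 h 46 min; span 3 h 52 min; less 15 min break → 3 h 37 min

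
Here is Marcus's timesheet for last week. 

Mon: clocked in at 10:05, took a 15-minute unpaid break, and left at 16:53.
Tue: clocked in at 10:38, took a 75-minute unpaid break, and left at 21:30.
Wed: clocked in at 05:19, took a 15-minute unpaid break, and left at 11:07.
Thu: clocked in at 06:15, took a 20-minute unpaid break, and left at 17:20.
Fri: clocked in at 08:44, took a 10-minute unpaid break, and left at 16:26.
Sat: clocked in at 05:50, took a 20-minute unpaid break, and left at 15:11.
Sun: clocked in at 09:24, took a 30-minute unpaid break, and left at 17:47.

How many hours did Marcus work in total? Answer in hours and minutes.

Mon: 10:05–16:53 = 6 h 48 min; less 15 min break → 6 h 33 min
Tue: 10:38–21:30 = 10 h 52 min; less 75 min break → 9 h 37 min
Wed: 05:19–11:07 = 5 h 48 min; less 15 min break → 5 h 33 min
Thu: 06:15–17:20 = 11 h 5 min; less 20 min break → 10 h 45 min
Fri: 08:44–16:26 = 7 h 42 min; less 10 min break → 7 h 32 min
Sat: 05:50–15:11 = 9 h 21 min; less 20 min break → 9 h 1 min
Sun: 09:24–17:47 = 8 h 23 min; less 30 min break → 7 h 53 min
Total: 6 h 33 min + 9 h 37 min + 5 h 33 min + 10 h 45 min + 7 h 32 min + 9 h 1 min + 7 h 53 min = 56 h 54 min.

56 h 54 min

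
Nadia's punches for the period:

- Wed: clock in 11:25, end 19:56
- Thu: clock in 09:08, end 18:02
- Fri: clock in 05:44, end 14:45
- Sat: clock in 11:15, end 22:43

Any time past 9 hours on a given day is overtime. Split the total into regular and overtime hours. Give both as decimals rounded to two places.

Wed: 11:25–19:56 = 8 h 31 min
Thu: 09:08–18:02 = 8 h 54 min
Fri: 05:44–14:45 = 9 h 1 min
Sat: 11:15–22:43 = 11 h 28 min
Wed reg 8 h 31 min / OT 0 h 0 min; Thu reg 8 h 54 min / OT 0 h 0 min; Fri reg 9 h 0 min / OT 0 h 1 min; Sat reg 9 h 0 min / OT 2 h 28 min.
Totals: regular 35 h 25 min, overtime 2 h 29 min.

Regular 35.42 hours, overtime 2.48 hours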